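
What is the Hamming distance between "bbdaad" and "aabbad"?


Comparing "bbdaad" and "aabbad" position by position:
  Position 0: 'b' vs 'a' => differ
  Position 1: 'b' vs 'a' => differ
  Position 2: 'd' vs 'b' => differ
  Position 3: 'a' vs 'b' => differ
  Position 4: 'a' vs 'a' => same
  Position 5: 'd' vs 'd' => same
Total differences (Hamming distance): 4

4


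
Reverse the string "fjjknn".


Input: fjjknn
Reading characters right to left:
  Position 5: 'n'
  Position 4: 'n'
  Position 3: 'k'
  Position 2: 'j'
  Position 1: 'j'
  Position 0: 'f'
Reversed: nnkjjf

nnkjjf


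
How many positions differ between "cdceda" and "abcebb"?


Comparing "cdceda" and "abcebb" position by position:
  Position 0: 'c' vs 'a' => DIFFER
  Position 1: 'd' vs 'b' => DIFFER
  Position 2: 'c' vs 'c' => same
  Position 3: 'e' vs 'e' => same
  Position 4: 'd' vs 'b' => DIFFER
  Position 5: 'a' vs 'b' => DIFFER
Positions that differ: 4

4


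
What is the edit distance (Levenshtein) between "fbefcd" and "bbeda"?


Computing edit distance: "fbefcd" -> "bbeda"
DP table:
           b    b    e    d    a
      0    1    2    3    4    5
  f   1    1    2    3    4    5
  b   2    1    1    2    3    4
  e   3    2    2    1    2    3
  f   4    3    3    2    2    3
  c   5    4    4    3    3    3
  d   6    5    5    4    3    4
Edit distance = dp[6][5] = 4

4


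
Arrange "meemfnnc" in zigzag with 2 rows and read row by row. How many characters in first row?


Zigzag "meemfnnc" into 2 rows:
Placing characters:
  'm' => row 0
  'e' => row 1
  'e' => row 0
  'm' => row 1
  'f' => row 0
  'n' => row 1
  'n' => row 0
  'c' => row 1
Rows:
  Row 0: "mefn"
  Row 1: "emnc"
First row length: 4

4


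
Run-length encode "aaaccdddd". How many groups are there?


Input: aaaccdddd
Scanning for consecutive runs:
  Group 1: 'a' x 3 (positions 0-2)
  Group 2: 'c' x 2 (positions 3-4)
  Group 3: 'd' x 4 (positions 5-8)
Total groups: 3

3


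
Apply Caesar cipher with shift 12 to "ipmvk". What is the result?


Caesar cipher: shift "ipmvk" by 12
  'i' (pos 8) + 12 = pos 20 = 'u'
  'p' (pos 15) + 12 = pos 1 = 'b'
  'm' (pos 12) + 12 = pos 24 = 'y'
  'v' (pos 21) + 12 = pos 7 = 'h'
  'k' (pos 10) + 12 = pos 22 = 'w'
Result: ubyhw

ubyhw


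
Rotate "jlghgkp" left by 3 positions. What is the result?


Input: "jlghgkp", rotate left by 3
First 3 characters: "jlg"
Remaining characters: "hgkp"
Concatenate remaining + first: "hgkp" + "jlg" = "hgkpjlg"

hgkpjlg


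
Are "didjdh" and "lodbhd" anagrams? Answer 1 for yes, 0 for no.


Strings: "didjdh", "lodbhd"
Sorted first:  dddhij
Sorted second: bddhlo
Differ at position 0: 'd' vs 'b' => not anagrams

0


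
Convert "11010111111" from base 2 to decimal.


Input: "11010111111" in base 2
Positional expansion:
  Digit '1' (value 1) x 2^10 = 1024
  Digit '1' (value 1) x 2^9 = 512
  Digit '0' (value 0) x 2^8 = 0
  Digit '1' (value 1) x 2^7 = 128
  Digit '0' (value 0) x 2^6 = 0
  Digit '1' (value 1) x 2^5 = 32
  Digit '1' (value 1) x 2^4 = 16
  Digit '1' (value 1) x 2^3 = 8
  Digit '1' (value 1) x 2^2 = 4
  Digit '1' (value 1) x 2^1 = 2
  Digit '1' (value 1) x 2^0 = 1
Sum = 1727

1727


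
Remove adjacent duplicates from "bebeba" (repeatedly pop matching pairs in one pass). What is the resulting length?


Input: bebeba
Stack-based adjacent duplicate removal:
  Read 'b': push. Stack: b
  Read 'e': push. Stack: be
  Read 'b': push. Stack: beb
  Read 'e': push. Stack: bebe
  Read 'b': push. Stack: bebeb
  Read 'a': push. Stack: bebeba
Final stack: "bebeba" (length 6)

6


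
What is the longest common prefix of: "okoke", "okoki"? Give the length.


Words: okoke, okoki
  Position 0: all 'o' => match
  Position 1: all 'k' => match
  Position 2: all 'o' => match
  Position 3: all 'k' => match
  Position 4: ('e', 'i') => mismatch, stop
LCP = "okok" (length 4)

4


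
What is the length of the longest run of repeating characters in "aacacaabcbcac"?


Input: "aacacaabcbcac"
Scanning for longest run:
  Position 1 ('a'): continues run of 'a', length=2
  Position 2 ('c'): new char, reset run to 1
  Position 3 ('a'): new char, reset run to 1
  Position 4 ('c'): new char, reset run to 1
  Position 5 ('a'): new char, reset run to 1
  Position 6 ('a'): continues run of 'a', length=2
  Position 7 ('b'): new char, reset run to 1
  Position 8 ('c'): new char, reset run to 1
  Position 9 ('b'): new char, reset run to 1
  Position 10 ('c'): new char, reset run to 1
  Position 11 ('a'): new char, reset run to 1
  Position 12 ('c'): new char, reset run to 1
Longest run: 'a' with length 2

2


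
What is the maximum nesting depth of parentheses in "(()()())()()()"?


Input: "(()()())()()()"
Tracking depth:
  Position 0 '(': depth becomes 1
  Position 1 '(': depth becomes 2
  Position 2 ')': depth becomes 1
  Position 3 '(': depth becomes 2
  Position 4 ')': depth becomes 1
  Position 5 '(': depth becomes 2
  Position 6 ')': depth becomes 1
  Position 7 ')': depth becomes 0
  Position 8 '(': depth becomes 1
  Position 9 ')': depth becomes 0
  Position 10 '(': depth becomes 1
  Position 11 ')': depth becomes 0
  Position 12 '(': depth becomes 1
  Position 13 ')': depth becomes 0
Maximum depth reached: 2

2


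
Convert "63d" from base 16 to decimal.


Input: "63d" in base 16
Positional expansion:
  Digit '6' (value 6) x 16^2 = 1536
  Digit '3' (value 3) x 16^1 = 48
  Digit 'd' (value 13) x 16^0 = 13
Sum = 1597

1597


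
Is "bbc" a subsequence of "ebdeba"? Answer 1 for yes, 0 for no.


Check if "bbc" is a subsequence of "ebdeba"
Greedy scan:
  Position 0 ('e'): no match needed
  Position 1 ('b'): matches sub[0] = 'b'
  Position 2 ('d'): no match needed
  Position 3 ('e'): no match needed
  Position 4 ('b'): matches sub[1] = 'b'
  Position 5 ('a'): no match needed
Only matched 2/3 characters => not a subsequence

0


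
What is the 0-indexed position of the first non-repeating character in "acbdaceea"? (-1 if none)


Input: acbdaceea
Character frequencies:
  'a': 3
  'b': 1
  'c': 2
  'd': 1
  'e': 2
Scanning left to right for freq == 1:
  Position 0 ('a'): freq=3, skip
  Position 1 ('c'): freq=2, skip
  Position 2 ('b'): unique! => answer = 2

2


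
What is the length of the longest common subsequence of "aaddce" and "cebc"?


LCS of "aaddce" and "cebc"
DP table:
           c    e    b    c
      0    0    0    0    0
  a   0    0    0    0    0
  a   0    0    0    0    0
  d   0    0    0    0    0
  d   0    0    0    0    0
  c   0    1    1    1    1
  e   0    1    2    2    2
LCS length = dp[6][4] = 2

2


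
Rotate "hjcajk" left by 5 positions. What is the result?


Input: "hjcajk", rotate left by 5
First 5 characters: "hjcaj"
Remaining characters: "k"
Concatenate remaining + first: "k" + "hjcaj" = "khjcaj"

khjcaj


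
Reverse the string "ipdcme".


Input: ipdcme
Reading characters right to left:
  Position 5: 'e'
  Position 4: 'm'
  Position 3: 'c'
  Position 2: 'd'
  Position 1: 'p'
  Position 0: 'i'
Reversed: emcdpi

emcdpi


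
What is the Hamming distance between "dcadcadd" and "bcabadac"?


Comparing "dcadcadd" and "bcabadac" position by position:
  Position 0: 'd' vs 'b' => differ
  Position 1: 'c' vs 'c' => same
  Position 2: 'a' vs 'a' => same
  Position 3: 'd' vs 'b' => differ
  Position 4: 'c' vs 'a' => differ
  Position 5: 'a' vs 'd' => differ
  Position 6: 'd' vs 'a' => differ
  Position 7: 'd' vs 'c' => differ
Total differences (Hamming distance): 6

6


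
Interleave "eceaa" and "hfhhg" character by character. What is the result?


Interleaving "eceaa" and "hfhhg":
  Position 0: 'e' from first, 'h' from second => "eh"
  Position 1: 'c' from first, 'f' from second => "cf"
  Position 2: 'e' from first, 'h' from second => "eh"
  Position 3: 'a' from first, 'h' from second => "ah"
  Position 4: 'a' from first, 'g' from second => "ag"
Result: ehcfehahag

ehcfehahag


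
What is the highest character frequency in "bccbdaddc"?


Input: bccbdaddc
Character counts:
  'a': 1
  'b': 2
  'c': 3
  'd': 3
Maximum frequency: 3

3


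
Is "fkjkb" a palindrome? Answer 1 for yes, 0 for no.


Input: fkjkb
Reversed: bkjkf
  Compare pos 0 ('f') with pos 4 ('b'): MISMATCH
  Compare pos 1 ('k') with pos 3 ('k'): match
Result: not a palindrome

0


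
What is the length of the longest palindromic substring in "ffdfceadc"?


Input: "ffdfceadc"
Checking substrings for palindromes:
  [1:4] "fdf" (len 3) => palindrome
  [0:2] "ff" (len 2) => palindrome
Longest palindromic substring: "fdf" with length 3

3


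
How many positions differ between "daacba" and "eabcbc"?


Comparing "daacba" and "eabcbc" position by position:
  Position 0: 'd' vs 'e' => DIFFER
  Position 1: 'a' vs 'a' => same
  Position 2: 'a' vs 'b' => DIFFER
  Position 3: 'c' vs 'c' => same
  Position 4: 'b' vs 'b' => same
  Position 5: 'a' vs 'c' => DIFFER
Positions that differ: 3

3


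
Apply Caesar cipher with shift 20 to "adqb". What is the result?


Caesar cipher: shift "adqb" by 20
  'a' (pos 0) + 20 = pos 20 = 'u'
  'd' (pos 3) + 20 = pos 23 = 'x'
  'q' (pos 16) + 20 = pos 10 = 'k'
  'b' (pos 1) + 20 = pos 21 = 'v'
Result: uxkv

uxkv


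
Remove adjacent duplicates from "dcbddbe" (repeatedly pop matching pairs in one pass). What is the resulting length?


Input: dcbddbe
Stack-based adjacent duplicate removal:
  Read 'd': push. Stack: d
  Read 'c': push. Stack: dc
  Read 'b': push. Stack: dcb
  Read 'd': push. Stack: dcbd
  Read 'd': matches stack top 'd' => pop. Stack: dcb
  Read 'b': matches stack top 'b' => pop. Stack: dc
  Read 'e': push. Stack: dce
Final stack: "dce" (length 3)

3


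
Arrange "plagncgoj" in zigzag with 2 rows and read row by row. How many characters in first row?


Zigzag "plagncgoj" into 2 rows:
Placing characters:
  'p' => row 0
  'l' => row 1
  'a' => row 0
  'g' => row 1
  'n' => row 0
  'c' => row 1
  'g' => row 0
  'o' => row 1
  'j' => row 0
Rows:
  Row 0: "pangj"
  Row 1: "lgco"
First row length: 5

5


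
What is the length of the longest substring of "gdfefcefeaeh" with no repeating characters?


Input: "gdfefcefeaeh"
Sliding window (track last position of each char):
  Position 0 ('g'): window [0,0] length 1 -- new best
  Position 1 ('d'): window [0,1] length 2 -- new best
  Position 2 ('f'): window [0,2] length 3 -- new best
  Position 3 ('e'): window [0,3] length 4 -- new best
  Position 4 ('f'): repeat (last at 2), move window start to 3
  Position 4 ('f'): window [3,4] length 2
  Position 5 ('c'): window [3,5] length 3
  Position 6 ('e'): repeat (last at 3), move window start to 4
  Position 6 ('e'): window [4,6] length 3
  Position 7 ('f'): repeat (last at 4), move window start to 5
  Position 7 ('f'): window [5,7] length 3
  Position 8 ('e'): repeat (last at 6), move window start to 7
  Position 8 ('e'): window [7,8] length 2
  Position 9 ('a'): window [7,9] length 3
  Position 10 ('e'): repeat (last at 8), move window start to 9
  Position 10 ('e'): window [9,10] length 2
  Position 11 ('h'): window [9,11] length 3
Longest substring with no repeats: "gdfe" with length 4

4


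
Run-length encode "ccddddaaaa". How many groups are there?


Input: ccddddaaaa
Scanning for consecutive runs:
  Group 1: 'c' x 2 (positions 0-1)
  Group 2: 'd' x 4 (positions 2-5)
  Group 3: 'a' x 4 (positions 6-9)
Total groups: 3

3


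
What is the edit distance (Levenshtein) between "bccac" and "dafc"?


Computing edit distance: "bccac" -> "dafc"
DP table:
           d    a    f    c
      0    1    2    3    4
  b   1    1    2    3    4
  c   2    2    2    3    3
  c   3    3    3    3    3
  a   4    4    3    4    4
  c   5    5    4    4    4
Edit distance = dp[5][4] = 4

4


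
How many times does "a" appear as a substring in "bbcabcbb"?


Searching for "a" in "bbcabcbb"
Scanning each position:
  Position 0: "b" => no
  Position 1: "b" => no
  Position 2: "c" => no
  Position 3: "a" => MATCH
  Position 4: "b" => no
  Position 5: "c" => no
  Position 6: "b" => no
  Position 7: "b" => no
Total occurrences: 1

1


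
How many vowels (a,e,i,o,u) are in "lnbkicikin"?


Input: lnbkicikin
Checking each character:
  'l' at position 0: consonant
  'n' at position 1: consonant
  'b' at position 2: consonant
  'k' at position 3: consonant
  'i' at position 4: vowel (running total: 1)
  'c' at position 5: consonant
  'i' at position 6: vowel (running total: 2)
  'k' at position 7: consonant
  'i' at position 8: vowel (running total: 3)
  'n' at position 9: consonant
Total vowels: 3

3


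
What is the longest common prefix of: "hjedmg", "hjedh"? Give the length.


Words: hjedmg, hjedh
  Position 0: all 'h' => match
  Position 1: all 'j' => match
  Position 2: all 'e' => match
  Position 3: all 'd' => match
  Position 4: ('m', 'h') => mismatch, stop
LCP = "hjed" (length 4)

4


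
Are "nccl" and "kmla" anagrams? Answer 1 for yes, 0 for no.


Strings: "nccl", "kmla"
Sorted first:  ccln
Sorted second: aklm
Differ at position 0: 'c' vs 'a' => not anagrams

0


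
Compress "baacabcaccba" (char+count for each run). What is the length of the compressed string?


Input: baacabcaccba
Runs:
  'b' x 1 => "b1"
  'a' x 2 => "a2"
  'c' x 1 => "c1"
  'a' x 1 => "a1"
  'b' x 1 => "b1"
  'c' x 1 => "c1"
  'a' x 1 => "a1"
  'c' x 2 => "c2"
  'b' x 1 => "b1"
  'a' x 1 => "a1"
Compressed: "b1a2c1a1b1c1a1c2b1a1"
Compressed length: 20

20


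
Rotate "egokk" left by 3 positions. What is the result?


Input: "egokk", rotate left by 3
First 3 characters: "ego"
Remaining characters: "kk"
Concatenate remaining + first: "kk" + "ego" = "kkego"

kkego


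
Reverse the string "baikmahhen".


Input: baikmahhen
Reading characters right to left:
  Position 9: 'n'
  Position 8: 'e'
  Position 7: 'h'
  Position 6: 'h'
  Position 5: 'a'
  Position 4: 'm'
  Position 3: 'k'
  Position 2: 'i'
  Position 1: 'a'
  Position 0: 'b'
Reversed: nehhamkiab

nehhamkiab


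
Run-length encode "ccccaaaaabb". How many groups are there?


Input: ccccaaaaabb
Scanning for consecutive runs:
  Group 1: 'c' x 4 (positions 0-3)
  Group 2: 'a' x 5 (positions 4-8)
  Group 3: 'b' x 2 (positions 9-10)
Total groups: 3

3


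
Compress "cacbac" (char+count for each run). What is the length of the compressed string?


Input: cacbac
Runs:
  'c' x 1 => "c1"
  'a' x 1 => "a1"
  'c' x 1 => "c1"
  'b' x 1 => "b1"
  'a' x 1 => "a1"
  'c' x 1 => "c1"
Compressed: "c1a1c1b1a1c1"
Compressed length: 12

12


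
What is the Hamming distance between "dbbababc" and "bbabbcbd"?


Comparing "dbbababc" and "bbabbcbd" position by position:
  Position 0: 'd' vs 'b' => differ
  Position 1: 'b' vs 'b' => same
  Position 2: 'b' vs 'a' => differ
  Position 3: 'a' vs 'b' => differ
  Position 4: 'b' vs 'b' => same
  Position 5: 'a' vs 'c' => differ
  Position 6: 'b' vs 'b' => same
  Position 7: 'c' vs 'd' => differ
Total differences (Hamming distance): 5

5


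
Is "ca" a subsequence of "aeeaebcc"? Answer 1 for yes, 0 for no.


Check if "ca" is a subsequence of "aeeaebcc"
Greedy scan:
  Position 0 ('a'): no match needed
  Position 1 ('e'): no match needed
  Position 2 ('e'): no match needed
  Position 3 ('a'): no match needed
  Position 4 ('e'): no match needed
  Position 5 ('b'): no match needed
  Position 6 ('c'): matches sub[0] = 'c'
  Position 7 ('c'): no match needed
Only matched 1/2 characters => not a subsequence

0


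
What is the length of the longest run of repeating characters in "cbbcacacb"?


Input: "cbbcacacb"
Scanning for longest run:
  Position 1 ('b'): new char, reset run to 1
  Position 2 ('b'): continues run of 'b', length=2
  Position 3 ('c'): new char, reset run to 1
  Position 4 ('a'): new char, reset run to 1
  Position 5 ('c'): new char, reset run to 1
  Position 6 ('a'): new char, reset run to 1
  Position 7 ('c'): new char, reset run to 1
  Position 8 ('b'): new char, reset run to 1
Longest run: 'b' with length 2

2


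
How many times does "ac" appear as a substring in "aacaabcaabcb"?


Searching for "ac" in "aacaabcaabcb"
Scanning each position:
  Position 0: "aa" => no
  Position 1: "ac" => MATCH
  Position 2: "ca" => no
  Position 3: "aa" => no
  Position 4: "ab" => no
  Position 5: "bc" => no
  Position 6: "ca" => no
  Position 7: "aa" => no
  Position 8: "ab" => no
  Position 9: "bc" => no
  Position 10: "cb" => no
Total occurrences: 1

1


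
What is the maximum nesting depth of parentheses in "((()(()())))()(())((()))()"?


Input: "((()(()())))()(())((()))()"
Tracking depth:
  Position 0 '(': depth becomes 1
  Position 1 '(': depth becomes 2
  Position 2 '(': depth becomes 3
  Position 3 ')': depth becomes 2
  Position 4 '(': depth becomes 3
  Position 5 '(': depth becomes 4
  Position 6 ')': depth becomes 3
  Position 7 '(': depth becomes 4
  Position 8 ')': depth becomes 3
  Position 9 ')': depth becomes 2
  Position 10 ')': depth becomes 1
  Position 11 ')': depth becomes 0
  Position 12 '(': depth becomes 1
  Position 13 ')': depth becomes 0
  Position 14 '(': depth becomes 1
  Position 15 '(': depth becomes 2
  Position 16 ')': depth becomes 1
  Position 17 ')': depth becomes 0
  Position 18 '(': depth becomes 1
  Position 19 '(': depth becomes 2
  Position 20 '(': depth becomes 3
  Position 21 ')': depth becomes 2
  Position 22 ')': depth becomes 1
  Position 23 ')': depth becomes 0
  Position 24 '(': depth becomes 1
  Position 25 ')': depth becomes 0
Maximum depth reached: 4

4


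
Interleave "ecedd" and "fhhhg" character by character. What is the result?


Interleaving "ecedd" and "fhhhg":
  Position 0: 'e' from first, 'f' from second => "ef"
  Position 1: 'c' from first, 'h' from second => "ch"
  Position 2: 'e' from first, 'h' from second => "eh"
  Position 3: 'd' from first, 'h' from second => "dh"
  Position 4: 'd' from first, 'g' from second => "dg"
Result: efchehdhdg

efchehdhdg


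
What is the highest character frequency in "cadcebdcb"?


Input: cadcebdcb
Character counts:
  'a': 1
  'b': 2
  'c': 3
  'd': 2
  'e': 1
Maximum frequency: 3

3


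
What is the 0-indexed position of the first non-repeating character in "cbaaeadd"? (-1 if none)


Input: cbaaeadd
Character frequencies:
  'a': 3
  'b': 1
  'c': 1
  'd': 2
  'e': 1
Scanning left to right for freq == 1:
  Position 0 ('c'): unique! => answer = 0

0


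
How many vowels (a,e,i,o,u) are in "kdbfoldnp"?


Input: kdbfoldnp
Checking each character:
  'k' at position 0: consonant
  'd' at position 1: consonant
  'b' at position 2: consonant
  'f' at position 3: consonant
  'o' at position 4: vowel (running total: 1)
  'l' at position 5: consonant
  'd' at position 6: consonant
  'n' at position 7: consonant
  'p' at position 8: consonant
Total vowels: 1

1


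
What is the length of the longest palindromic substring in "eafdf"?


Input: "eafdf"
Checking substrings for palindromes:
  [2:5] "fdf" (len 3) => palindrome
Longest palindromic substring: "fdf" with length 3

3


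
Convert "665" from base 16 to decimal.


Input: "665" in base 16
Positional expansion:
  Digit '6' (value 6) x 16^2 = 1536
  Digit '6' (value 6) x 16^1 = 96
  Digit '5' (value 5) x 16^0 = 5
Sum = 1637

1637


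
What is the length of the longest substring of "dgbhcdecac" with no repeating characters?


Input: "dgbhcdecac"
Sliding window (track last position of each char):
  Position 0 ('d'): window [0,0] length 1 -- new best
  Position 1 ('g'): window [0,1] length 2 -- new best
  Position 2 ('b'): window [0,2] length 3 -- new best
  Position 3 ('h'): window [0,3] length 4 -- new best
  Position 4 ('c'): window [0,4] length 5 -- new best
  Position 5 ('d'): repeat (last at 0), move window start to 1
  Position 5 ('d'): window [1,5] length 5
  Position 6 ('e'): window [1,6] length 6 -- new best
  Position 7 ('c'): repeat (last at 4), move window start to 5
  Position 7 ('c'): window [5,7] length 3
  Position 8 ('a'): window [5,8] length 4
  Position 9 ('c'): repeat (last at 7), move window start to 8
  Position 9 ('c'): window [8,9] length 2
Longest substring with no repeats: "gbhcde" with length 6

6


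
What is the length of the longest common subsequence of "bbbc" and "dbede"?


LCS of "bbbc" and "dbede"
DP table:
           d    b    e    d    e
      0    0    0    0    0    0
  b   0    0    1    1    1    1
  b   0    0    1    1    1    1
  b   0    0    1    1    1    1
  c   0    0    1    1    1    1
LCS length = dp[4][5] = 1

1


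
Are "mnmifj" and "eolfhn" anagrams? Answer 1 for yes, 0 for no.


Strings: "mnmifj", "eolfhn"
Sorted first:  fijmmn
Sorted second: efhlno
Differ at position 0: 'f' vs 'e' => not anagrams

0


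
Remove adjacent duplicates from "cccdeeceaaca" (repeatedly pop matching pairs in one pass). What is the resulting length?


Input: cccdeeceaaca
Stack-based adjacent duplicate removal:
  Read 'c': push. Stack: c
  Read 'c': matches stack top 'c' => pop. Stack: (empty)
  Read 'c': push. Stack: c
  Read 'd': push. Stack: cd
  Read 'e': push. Stack: cde
  Read 'e': matches stack top 'e' => pop. Stack: cd
  Read 'c': push. Stack: cdc
  Read 'e': push. Stack: cdce
  Read 'a': push. Stack: cdcea
  Read 'a': matches stack top 'a' => pop. Stack: cdce
  Read 'c': push. Stack: cdcec
  Read 'a': push. Stack: cdceca
Final stack: "cdceca" (length 6)

6


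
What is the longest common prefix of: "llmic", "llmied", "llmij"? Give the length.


Words: llmic, llmied, llmij
  Position 0: all 'l' => match
  Position 1: all 'l' => match
  Position 2: all 'm' => match
  Position 3: all 'i' => match
  Position 4: ('c', 'e', 'j') => mismatch, stop
LCP = "llmi" (length 4)

4


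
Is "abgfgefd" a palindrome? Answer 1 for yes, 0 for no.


Input: abgfgefd
Reversed: dfegfgba
  Compare pos 0 ('a') with pos 7 ('d'): MISMATCH
  Compare pos 1 ('b') with pos 6 ('f'): MISMATCH
  Compare pos 2 ('g') with pos 5 ('e'): MISMATCH
  Compare pos 3 ('f') with pos 4 ('g'): MISMATCH
Result: not a palindrome

0


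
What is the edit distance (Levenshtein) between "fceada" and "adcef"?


Computing edit distance: "fceada" -> "adcef"
DP table:
           a    d    c    e    f
      0    1    2    3    4    5
  f   1    1    2    3    4    4
  c   2    2    2    2    3    4
  e   3    3    3    3    2    3
  a   4    3    4    4    3    3
  d   5    4    3    4    4    4
  a   6    5    4    4    5    5
Edit distance = dp[6][5] = 5

5


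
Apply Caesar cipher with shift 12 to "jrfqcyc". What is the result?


Caesar cipher: shift "jrfqcyc" by 12
  'j' (pos 9) + 12 = pos 21 = 'v'
  'r' (pos 17) + 12 = pos 3 = 'd'
  'f' (pos 5) + 12 = pos 17 = 'r'
  'q' (pos 16) + 12 = pos 2 = 'c'
  'c' (pos 2) + 12 = pos 14 = 'o'
  'y' (pos 24) + 12 = pos 10 = 'k'
  'c' (pos 2) + 12 = pos 14 = 'o'
Result: vdrcoko

vdrcoko


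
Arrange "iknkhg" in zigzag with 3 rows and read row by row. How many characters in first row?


Zigzag "iknkhg" into 3 rows:
Placing characters:
  'i' => row 0
  'k' => row 1
  'n' => row 2
  'k' => row 1
  'h' => row 0
  'g' => row 1
Rows:
  Row 0: "ih"
  Row 1: "kkg"
  Row 2: "n"
First row length: 2

2


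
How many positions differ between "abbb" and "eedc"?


Comparing "abbb" and "eedc" position by position:
  Position 0: 'a' vs 'e' => DIFFER
  Position 1: 'b' vs 'e' => DIFFER
  Position 2: 'b' vs 'd' => DIFFER
  Position 3: 'b' vs 'c' => DIFFER
Positions that differ: 4

4


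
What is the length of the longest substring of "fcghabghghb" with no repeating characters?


Input: "fcghabghghb"
Sliding window (track last position of each char):
  Position 0 ('f'): window [0,0] length 1 -- new best
  Position 1 ('c'): window [0,1] length 2 -- new best
  Position 2 ('g'): window [0,2] length 3 -- new best
  Position 3 ('h'): window [0,3] length 4 -- new best
  Position 4 ('a'): window [0,4] length 5 -- new best
  Position 5 ('b'): window [0,5] length 6 -- new best
  Position 6 ('g'): repeat (last at 2), move window start to 3
  Position 6 ('g'): window [3,6] length 4
  Position 7 ('h'): repeat (last at 3), move window start to 4
  Position 7 ('h'): window [4,7] length 4
  Position 8 ('g'): repeat (last at 6), move window start to 7
  Position 8 ('g'): window [7,8] length 2
  Position 9 ('h'): repeat (last at 7), move window start to 8
  Position 9 ('h'): window [8,9] length 2
  Position 10 ('b'): window [8,10] length 3
Longest substring with no repeats: "fcghab" with length 6

6


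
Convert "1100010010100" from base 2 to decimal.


Input: "1100010010100" in base 2
Positional expansion:
  Digit '1' (value 1) x 2^12 = 4096
  Digit '1' (value 1) x 2^11 = 2048
  Digit '0' (value 0) x 2^10 = 0
  Digit '0' (value 0) x 2^9 = 0
  Digit '0' (value 0) x 2^8 = 0
  Digit '1' (value 1) x 2^7 = 128
  Digit '0' (value 0) x 2^6 = 0
  Digit '0' (value 0) x 2^5 = 0
  Digit '1' (value 1) x 2^4 = 16
  Digit '0' (value 0) x 2^3 = 0
  Digit '1' (value 1) x 2^2 = 4
  Digit '0' (value 0) x 2^1 = 0
  Digit '0' (value 0) x 2^0 = 0
Sum = 6292

6292


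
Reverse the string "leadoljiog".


Input: leadoljiog
Reading characters right to left:
  Position 9: 'g'
  Position 8: 'o'
  Position 7: 'i'
  Position 6: 'j'
  Position 5: 'l'
  Position 4: 'o'
  Position 3: 'd'
  Position 2: 'a'
  Position 1: 'e'
  Position 0: 'l'
Reversed: goijlodael

goijlodael


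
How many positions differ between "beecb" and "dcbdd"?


Comparing "beecb" and "dcbdd" position by position:
  Position 0: 'b' vs 'd' => DIFFER
  Position 1: 'e' vs 'c' => DIFFER
  Position 2: 'e' vs 'b' => DIFFER
  Position 3: 'c' vs 'd' => DIFFER
  Position 4: 'b' vs 'd' => DIFFER
Positions that differ: 5

5


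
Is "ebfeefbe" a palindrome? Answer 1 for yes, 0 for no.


Input: ebfeefbe
Reversed: ebfeefbe
  Compare pos 0 ('e') with pos 7 ('e'): match
  Compare pos 1 ('b') with pos 6 ('b'): match
  Compare pos 2 ('f') with pos 5 ('f'): match
  Compare pos 3 ('e') with pos 4 ('e'): match
Result: palindrome

1


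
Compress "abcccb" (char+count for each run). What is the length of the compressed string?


Input: abcccb
Runs:
  'a' x 1 => "a1"
  'b' x 1 => "b1"
  'c' x 3 => "c3"
  'b' x 1 => "b1"
Compressed: "a1b1c3b1"
Compressed length: 8

8


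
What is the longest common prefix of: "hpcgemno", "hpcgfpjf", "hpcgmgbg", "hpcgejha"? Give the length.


Words: hpcgemno, hpcgfpjf, hpcgmgbg, hpcgejha
  Position 0: all 'h' => match
  Position 1: all 'p' => match
  Position 2: all 'c' => match
  Position 3: all 'g' => match
  Position 4: ('e', 'f', 'm', 'e') => mismatch, stop
LCP = "hpcg" (length 4)

4


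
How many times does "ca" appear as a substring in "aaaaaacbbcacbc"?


Searching for "ca" in "aaaaaacbbcacbc"
Scanning each position:
  Position 0: "aa" => no
  Position 1: "aa" => no
  Position 2: "aa" => no
  Position 3: "aa" => no
  Position 4: "aa" => no
  Position 5: "ac" => no
  Position 6: "cb" => no
  Position 7: "bb" => no
  Position 8: "bc" => no
  Position 9: "ca" => MATCH
  Position 10: "ac" => no
  Position 11: "cb" => no
  Position 12: "bc" => no
Total occurrences: 1

1


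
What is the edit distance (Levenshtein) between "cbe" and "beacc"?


Computing edit distance: "cbe" -> "beacc"
DP table:
           b    e    a    c    c
      0    1    2    3    4    5
  c   1    1    2    3    3    4
  b   2    1    2    3    4    4
  e   3    2    1    2    3    4
Edit distance = dp[3][5] = 4

4


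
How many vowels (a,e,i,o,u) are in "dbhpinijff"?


Input: dbhpinijff
Checking each character:
  'd' at position 0: consonant
  'b' at position 1: consonant
  'h' at position 2: consonant
  'p' at position 3: consonant
  'i' at position 4: vowel (running total: 1)
  'n' at position 5: consonant
  'i' at position 6: vowel (running total: 2)
  'j' at position 7: consonant
  'f' at position 8: consonant
  'f' at position 9: consonant
Total vowels: 2

2


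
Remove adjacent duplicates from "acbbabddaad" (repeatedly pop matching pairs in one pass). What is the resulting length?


Input: acbbabddaad
Stack-based adjacent duplicate removal:
  Read 'a': push. Stack: a
  Read 'c': push. Stack: ac
  Read 'b': push. Stack: acb
  Read 'b': matches stack top 'b' => pop. Stack: ac
  Read 'a': push. Stack: aca
  Read 'b': push. Stack: acab
  Read 'd': push. Stack: acabd
  Read 'd': matches stack top 'd' => pop. Stack: acab
  Read 'a': push. Stack: acaba
  Read 'a': matches stack top 'a' => pop. Stack: acab
  Read 'd': push. Stack: acabd
Final stack: "acabd" (length 5)

5


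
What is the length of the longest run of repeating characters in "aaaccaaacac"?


Input: "aaaccaaacac"
Scanning for longest run:
  Position 1 ('a'): continues run of 'a', length=2
  Position 2 ('a'): continues run of 'a', length=3
  Position 3 ('c'): new char, reset run to 1
  Position 4 ('c'): continues run of 'c', length=2
  Position 5 ('a'): new char, reset run to 1
  Position 6 ('a'): continues run of 'a', length=2
  Position 7 ('a'): continues run of 'a', length=3
  Position 8 ('c'): new char, reset run to 1
  Position 9 ('a'): new char, reset run to 1
  Position 10 ('c'): new char, reset run to 1
Longest run: 'a' with length 3

3


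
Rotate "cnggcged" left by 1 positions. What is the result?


Input: "cnggcged", rotate left by 1
First 1 characters: "c"
Remaining characters: "nggcged"
Concatenate remaining + first: "nggcged" + "c" = "nggcgedc"

nggcgedc


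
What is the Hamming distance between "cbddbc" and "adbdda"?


Comparing "cbddbc" and "adbdda" position by position:
  Position 0: 'c' vs 'a' => differ
  Position 1: 'b' vs 'd' => differ
  Position 2: 'd' vs 'b' => differ
  Position 3: 'd' vs 'd' => same
  Position 4: 'b' vs 'd' => differ
  Position 5: 'c' vs 'a' => differ
Total differences (Hamming distance): 5

5


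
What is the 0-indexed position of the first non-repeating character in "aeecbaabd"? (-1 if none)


Input: aeecbaabd
Character frequencies:
  'a': 3
  'b': 2
  'c': 1
  'd': 1
  'e': 2
Scanning left to right for freq == 1:
  Position 0 ('a'): freq=3, skip
  Position 1 ('e'): freq=2, skip
  Position 2 ('e'): freq=2, skip
  Position 3 ('c'): unique! => answer = 3

3


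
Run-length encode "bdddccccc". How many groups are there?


Input: bdddccccc
Scanning for consecutive runs:
  Group 1: 'b' x 1 (positions 0-0)
  Group 2: 'd' x 3 (positions 1-3)
  Group 3: 'c' x 5 (positions 4-8)
Total groups: 3

3


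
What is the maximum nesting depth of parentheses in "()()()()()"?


Input: "()()()()()"
Tracking depth:
  Position 0 '(': depth becomes 1
  Position 1 ')': depth becomes 0
  Position 2 '(': depth becomes 1
  Position 3 ')': depth becomes 0
  Position 4 '(': depth becomes 1
  Position 5 ')': depth becomes 0
  Position 6 '(': depth becomes 1
  Position 7 ')': depth becomes 0
  Position 8 '(': depth becomes 1
  Position 9 ')': depth becomes 0
Maximum depth reached: 1

1


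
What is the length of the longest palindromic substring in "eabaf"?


Input: "eabaf"
Checking substrings for palindromes:
  [1:4] "aba" (len 3) => palindrome
Longest palindromic substring: "aba" with length 3

3


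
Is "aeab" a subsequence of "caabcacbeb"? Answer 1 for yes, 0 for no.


Check if "aeab" is a subsequence of "caabcacbeb"
Greedy scan:
  Position 0 ('c'): no match needed
  Position 1 ('a'): matches sub[0] = 'a'
  Position 2 ('a'): no match needed
  Position 3 ('b'): no match needed
  Position 4 ('c'): no match needed
  Position 5 ('a'): no match needed
  Position 6 ('c'): no match needed
  Position 7 ('b'): no match needed
  Position 8 ('e'): matches sub[1] = 'e'
  Position 9 ('b'): no match needed
Only matched 2/4 characters => not a subsequence

0


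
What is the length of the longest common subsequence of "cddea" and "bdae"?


LCS of "cddea" and "bdae"
DP table:
           b    d    a    e
      0    0    0    0    0
  c   0    0    0    0    0
  d   0    0    1    1    1
  d   0    0    1    1    1
  e   0    0    1    1    2
  a   0    0    1    2    2
LCS length = dp[5][4] = 2

2


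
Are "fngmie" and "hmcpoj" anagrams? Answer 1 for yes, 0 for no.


Strings: "fngmie", "hmcpoj"
Sorted first:  efgimn
Sorted second: chjmop
Differ at position 0: 'e' vs 'c' => not anagrams

0


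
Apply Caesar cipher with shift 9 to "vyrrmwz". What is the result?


Caesar cipher: shift "vyrrmwz" by 9
  'v' (pos 21) + 9 = pos 4 = 'e'
  'y' (pos 24) + 9 = pos 7 = 'h'
  'r' (pos 17) + 9 = pos 0 = 'a'
  'r' (pos 17) + 9 = pos 0 = 'a'
  'm' (pos 12) + 9 = pos 21 = 'v'
  'w' (pos 22) + 9 = pos 5 = 'f'
  'z' (pos 25) + 9 = pos 8 = 'i'
Result: ehaavfi

ehaavfi


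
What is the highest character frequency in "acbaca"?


Input: acbaca
Character counts:
  'a': 3
  'b': 1
  'c': 2
Maximum frequency: 3

3


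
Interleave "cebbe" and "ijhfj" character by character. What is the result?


Interleaving "cebbe" and "ijhfj":
  Position 0: 'c' from first, 'i' from second => "ci"
  Position 1: 'e' from first, 'j' from second => "ej"
  Position 2: 'b' from first, 'h' from second => "bh"
  Position 3: 'b' from first, 'f' from second => "bf"
  Position 4: 'e' from first, 'j' from second => "ej"
Result: ciejbhbfej

ciejbhbfej


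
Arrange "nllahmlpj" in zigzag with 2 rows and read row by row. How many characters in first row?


Zigzag "nllahmlpj" into 2 rows:
Placing characters:
  'n' => row 0
  'l' => row 1
  'l' => row 0
  'a' => row 1
  'h' => row 0
  'm' => row 1
  'l' => row 0
  'p' => row 1
  'j' => row 0
Rows:
  Row 0: "nlhlj"
  Row 1: "lamp"
First row length: 5

5


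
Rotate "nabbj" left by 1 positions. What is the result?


Input: "nabbj", rotate left by 1
First 1 characters: "n"
Remaining characters: "abbj"
Concatenate remaining + first: "abbj" + "n" = "abbjn"

abbjn


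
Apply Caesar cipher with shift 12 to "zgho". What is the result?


Caesar cipher: shift "zgho" by 12
  'z' (pos 25) + 12 = pos 11 = 'l'
  'g' (pos 6) + 12 = pos 18 = 's'
  'h' (pos 7) + 12 = pos 19 = 't'
  'o' (pos 14) + 12 = pos 0 = 'a'
Result: lsta

lsta


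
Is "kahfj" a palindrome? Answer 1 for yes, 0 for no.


Input: kahfj
Reversed: jfhak
  Compare pos 0 ('k') with pos 4 ('j'): MISMATCH
  Compare pos 1 ('a') with pos 3 ('f'): MISMATCH
Result: not a palindrome

0


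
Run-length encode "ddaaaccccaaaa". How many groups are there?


Input: ddaaaccccaaaa
Scanning for consecutive runs:
  Group 1: 'd' x 2 (positions 0-1)
  Group 2: 'a' x 3 (positions 2-4)
  Group 3: 'c' x 4 (positions 5-8)
  Group 4: 'a' x 4 (positions 9-12)
Total groups: 4

4


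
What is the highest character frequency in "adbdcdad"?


Input: adbdcdad
Character counts:
  'a': 2
  'b': 1
  'c': 1
  'd': 4
Maximum frequency: 4

4


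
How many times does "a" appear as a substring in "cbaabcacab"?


Searching for "a" in "cbaabcacab"
Scanning each position:
  Position 0: "c" => no
  Position 1: "b" => no
  Position 2: "a" => MATCH
  Position 3: "a" => MATCH
  Position 4: "b" => no
  Position 5: "c" => no
  Position 6: "a" => MATCH
  Position 7: "c" => no
  Position 8: "a" => MATCH
  Position 9: "b" => no
Total occurrences: 4

4


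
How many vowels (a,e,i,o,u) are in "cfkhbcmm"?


Input: cfkhbcmm
Checking each character:
  'c' at position 0: consonant
  'f' at position 1: consonant
  'k' at position 2: consonant
  'h' at position 3: consonant
  'b' at position 4: consonant
  'c' at position 5: consonant
  'm' at position 6: consonant
  'm' at position 7: consonant
Total vowels: 0

0


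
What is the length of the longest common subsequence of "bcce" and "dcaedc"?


LCS of "bcce" and "dcaedc"
DP table:
           d    c    a    e    d    c
      0    0    0    0    0    0    0
  b   0    0    0    0    0    0    0
  c   0    0    1    1    1    1    1
  c   0    0    1    1    1    1    2
  e   0    0    1    1    2    2    2
LCS length = dp[4][6] = 2

2


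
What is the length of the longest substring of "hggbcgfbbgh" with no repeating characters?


Input: "hggbcgfbbgh"
Sliding window (track last position of each char):
  Position 0 ('h'): window [0,0] length 1 -- new best
  Position 1 ('g'): window [0,1] length 2 -- new best
  Position 2 ('g'): repeat (last at 1), move window start to 2
  Position 2 ('g'): window [2,2] length 1
  Position 3 ('b'): window [2,3] length 2
  Position 4 ('c'): window [2,4] length 3 -- new best
  Position 5 ('g'): repeat (last at 2), move window start to 3
  Position 5 ('g'): window [3,5] length 3
  Position 6 ('f'): window [3,6] length 4 -- new best
  Position 7 ('b'): repeat (last at 3), move window start to 4
  Position 7 ('b'): window [4,7] length 4
  Position 8 ('b'): repeat (last at 7), move window start to 8
  Position 8 ('b'): window [8,8] length 1
  Position 9 ('g'): window [8,9] length 2
  Position 10 ('h'): window [8,10] length 3
Longest substring with no repeats: "bcgf" with length 4

4


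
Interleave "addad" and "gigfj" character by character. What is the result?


Interleaving "addad" and "gigfj":
  Position 0: 'a' from first, 'g' from second => "ag"
  Position 1: 'd' from first, 'i' from second => "di"
  Position 2: 'd' from first, 'g' from second => "dg"
  Position 3: 'a' from first, 'f' from second => "af"
  Position 4: 'd' from first, 'j' from second => "dj"
Result: agdidgafdj

agdidgafdj


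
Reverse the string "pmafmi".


Input: pmafmi
Reading characters right to left:
  Position 5: 'i'
  Position 4: 'm'
  Position 3: 'f'
  Position 2: 'a'
  Position 1: 'm'
  Position 0: 'p'
Reversed: imfamp

imfamp


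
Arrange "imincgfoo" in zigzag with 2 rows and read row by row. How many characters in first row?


Zigzag "imincgfoo" into 2 rows:
Placing characters:
  'i' => row 0
  'm' => row 1
  'i' => row 0
  'n' => row 1
  'c' => row 0
  'g' => row 1
  'f' => row 0
  'o' => row 1
  'o' => row 0
Rows:
  Row 0: "iicfo"
  Row 1: "mngo"
First row length: 5

5


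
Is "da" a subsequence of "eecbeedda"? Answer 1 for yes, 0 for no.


Check if "da" is a subsequence of "eecbeedda"
Greedy scan:
  Position 0 ('e'): no match needed
  Position 1 ('e'): no match needed
  Position 2 ('c'): no match needed
  Position 3 ('b'): no match needed
  Position 4 ('e'): no match needed
  Position 5 ('e'): no match needed
  Position 6 ('d'): matches sub[0] = 'd'
  Position 7 ('d'): no match needed
  Position 8 ('a'): matches sub[1] = 'a'
All 2 characters matched => is a subsequence

1


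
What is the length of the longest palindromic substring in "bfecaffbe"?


Input: "bfecaffbe"
Checking substrings for palindromes:
  [5:7] "ff" (len 2) => palindrome
Longest palindromic substring: "ff" with length 2

2


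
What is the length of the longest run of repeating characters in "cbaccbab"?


Input: "cbaccbab"
Scanning for longest run:
  Position 1 ('b'): new char, reset run to 1
  Position 2 ('a'): new char, reset run to 1
  Position 3 ('c'): new char, reset run to 1
  Position 4 ('c'): continues run of 'c', length=2
  Position 5 ('b'): new char, reset run to 1
  Position 6 ('a'): new char, reset run to 1
  Position 7 ('b'): new char, reset run to 1
Longest run: 'c' with length 2

2


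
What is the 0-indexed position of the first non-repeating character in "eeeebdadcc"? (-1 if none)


Input: eeeebdadcc
Character frequencies:
  'a': 1
  'b': 1
  'c': 2
  'd': 2
  'e': 4
Scanning left to right for freq == 1:
  Position 0 ('e'): freq=4, skip
  Position 1 ('e'): freq=4, skip
  Position 2 ('e'): freq=4, skip
  Position 3 ('e'): freq=4, skip
  Position 4 ('b'): unique! => answer = 4

4


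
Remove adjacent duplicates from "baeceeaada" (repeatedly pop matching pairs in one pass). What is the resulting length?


Input: baeceeaada
Stack-based adjacent duplicate removal:
  Read 'b': push. Stack: b
  Read 'a': push. Stack: ba
  Read 'e': push. Stack: bae
  Read 'c': push. Stack: baec
  Read 'e': push. Stack: baece
  Read 'e': matches stack top 'e' => pop. Stack: baec
  Read 'a': push. Stack: baeca
  Read 'a': matches stack top 'a' => pop. Stack: baec
  Read 'd': push. Stack: baecd
  Read 'a': push. Stack: baecda
Final stack: "baecda" (length 6)

6


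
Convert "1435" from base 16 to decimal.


Input: "1435" in base 16
Positional expansion:
  Digit '1' (value 1) x 16^3 = 4096
  Digit '4' (value 4) x 16^2 = 1024
  Digit '3' (value 3) x 16^1 = 48
  Digit '5' (value 5) x 16^0 = 5
Sum = 5173

5173
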